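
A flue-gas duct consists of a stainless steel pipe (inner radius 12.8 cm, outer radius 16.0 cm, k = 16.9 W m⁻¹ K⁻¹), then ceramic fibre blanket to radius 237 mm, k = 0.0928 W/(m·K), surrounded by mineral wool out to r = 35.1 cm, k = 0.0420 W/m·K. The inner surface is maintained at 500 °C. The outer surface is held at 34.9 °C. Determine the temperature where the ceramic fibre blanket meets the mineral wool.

T = 355 °C

Series thermal resistances, inner to outer:
  R'_stainless steel = ln(0.160/0.128)/(2πk) = 0.2231/(2π·16.9) = 0.002101 m·K/W
  R'_ceramic fibre blanket = ln(0.237/0.160)/(2πk) = 0.3929/(2π·0.0928) = 0.6738 m·K/W
  R'_mineral wool = ln(0.351/0.237)/(2πk) = 0.3927/(2π·0.0420) = 1.488 m·K/W
ΣR = 0.002101 + 0.6738 + 1.488 = 2.164 m·K/W
Q' = ΔT/ΣR = (500 °C − 34.9 °C)/2.164 = 214.9 W/m
From the inner boundary to the ceramic fibre blanket/mineral wool interface, ΣR_partial = 0.6759 m·K/W.
T_interface = T_in − Q'·ΣR_partial = 500 °C − (214.9)(0.6759) = 355 °C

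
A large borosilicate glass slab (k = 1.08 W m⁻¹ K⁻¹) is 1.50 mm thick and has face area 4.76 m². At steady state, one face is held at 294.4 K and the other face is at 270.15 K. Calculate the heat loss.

Q = kA·ΔT/L = 1.08 × 4.76 × |294.4 K − 270.15 K| / 0.00150 = 83100 W

Q = 83100 W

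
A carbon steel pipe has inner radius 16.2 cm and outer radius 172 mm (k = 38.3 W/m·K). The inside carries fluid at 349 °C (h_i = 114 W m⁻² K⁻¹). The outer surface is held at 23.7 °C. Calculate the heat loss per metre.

Series thermal resistances, inner to outer:
  R'_conv,in = 1/(2πr h) = 1/(2π·0.162·114) = 0.008618 m·K/W
  R'_carbon steel = ln(0.172/0.162)/(2πk) = 0.05990/(2π·38.3) = 2.489×10^-4 m·K/W
ΣR = 0.008618 + 2.489×10^-4 = 0.008867 m·K/W
Q' = ΔT/ΣR = (349 °C − 23.7 °C)/0.008867 = 36700 W/m

Q' = 36.7 kW/m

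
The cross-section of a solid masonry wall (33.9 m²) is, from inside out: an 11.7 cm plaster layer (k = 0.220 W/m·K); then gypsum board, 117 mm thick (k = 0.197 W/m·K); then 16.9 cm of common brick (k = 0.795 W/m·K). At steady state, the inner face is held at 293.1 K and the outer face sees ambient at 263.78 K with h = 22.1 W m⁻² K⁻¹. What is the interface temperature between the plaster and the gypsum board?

T = 281.83 K

Series thermal resistances, inner to outer:
  R_plaster = L/(kA) = 0.117/(0.220·33.9) = 0.01569 K/W
  R_gypsum board = L/(kA) = 0.117/(0.197·33.9) = 0.01752 K/W
  R_common brick = L/(kA) = 0.169/(0.795·33.9) = 0.006271 K/W
  R_conv,out = 1/(hA) = 1/(22.1·33.9) = 0.001335 K/W
ΣR = 0.01569 + 0.01752 + 0.006271 + 0.001335 = 0.04082 K/W
Q = ΔT/ΣR = (293.1 K − 263.78 K)/0.04082 = 718.3 W
From the inner boundary to the plaster/gypsum board interface, ΣR_partial = 0.01569 K/W.
T_interface = T_in − Q·ΣR_partial = 293.1 K − (718.3)(0.01569) = 281.83 K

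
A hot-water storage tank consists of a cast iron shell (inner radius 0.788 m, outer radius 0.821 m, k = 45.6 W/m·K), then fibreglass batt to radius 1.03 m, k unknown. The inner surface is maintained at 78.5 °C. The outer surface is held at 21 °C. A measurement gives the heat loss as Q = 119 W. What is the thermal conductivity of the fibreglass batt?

ΣR = ΔT/Q = |78.5 − 21|/119 = 0.4832 K/W
Known resistances:
  R_cast iron = (1/0.788 − 1/0.821)/(4πk) = 0.05101/(4π·45.6) = 8.902×10^-5 K/W
R_fibreglass batt = ΣR − ΣR_known = 0.4832 − 8.902×10^-5 = 0.4831 K/W
(1/r₁−1/r₂)/(4πk) = 0.4831 ⇒ k = 0.2472/(4π·0.4831) = 0.0407 W/m·K

k = 0.0407 W/m·K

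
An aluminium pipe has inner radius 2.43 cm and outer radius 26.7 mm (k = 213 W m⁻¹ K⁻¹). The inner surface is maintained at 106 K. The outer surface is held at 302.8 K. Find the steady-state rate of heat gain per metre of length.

Q' = 2800 kW/m

Q' = 2πk·ΔT/ln(r₂/r₁) = 2π × 213 × 196.8 / ln(0.0267/0.0243) = 2.80×10^6 W/m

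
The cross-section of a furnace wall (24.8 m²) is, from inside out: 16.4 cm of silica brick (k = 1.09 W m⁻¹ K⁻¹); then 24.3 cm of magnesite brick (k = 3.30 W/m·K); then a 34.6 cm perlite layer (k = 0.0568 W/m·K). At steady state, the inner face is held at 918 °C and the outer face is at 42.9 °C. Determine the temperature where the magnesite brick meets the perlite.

T = 887 °C

Series thermal resistances, inner to outer:
  R_silica brick = L/(kA) = 0.164/(1.09·24.8) = 0.006067 K/W
  R_magnesite brick = L/(kA) = 0.243/(3.30·24.8) = 0.002969 K/W
  R_perlite = L/(kA) = 0.346/(0.0568·24.8) = 0.2456 K/W
ΣR = 0.006067 + 0.002969 + 0.2456 = 0.2546 K/W
Q = ΔT/ΣR = (918 °C − 42.9 °C)/0.2546 = 3437 W
From the inner boundary to the magnesite brick/perlite interface, ΣR_partial = 0.009036 K/W.
T_interface = T_in − Q·ΣR_partial = 918 °C − (3437)(0.009036) = 887 °C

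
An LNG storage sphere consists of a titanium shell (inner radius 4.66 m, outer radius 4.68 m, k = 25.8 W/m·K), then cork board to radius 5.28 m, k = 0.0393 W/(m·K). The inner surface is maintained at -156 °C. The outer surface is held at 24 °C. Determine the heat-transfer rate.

Resistance network (inner→outer):
  R_titanium = (1/4.66 − 1/4.68)/(4πk) = 9.171×10^-4/(4π·25.8) = 2.829×10^-6 K/W
  R_cork board = (1/4.68 − 1/5.28)/(4πk) = 0.02428/(4π·0.0393) = 0.04917 K/W
ΣR = 2.829×10^-6 + 0.04917 = 0.04917 K/W
Q = ΔT/ΣR = (-156 °C − 24 °C)/0.04917 = -3660 W
(Negative Q ⇒ heat flows inward; heat gain = 3660 W.)

Q = 3660 W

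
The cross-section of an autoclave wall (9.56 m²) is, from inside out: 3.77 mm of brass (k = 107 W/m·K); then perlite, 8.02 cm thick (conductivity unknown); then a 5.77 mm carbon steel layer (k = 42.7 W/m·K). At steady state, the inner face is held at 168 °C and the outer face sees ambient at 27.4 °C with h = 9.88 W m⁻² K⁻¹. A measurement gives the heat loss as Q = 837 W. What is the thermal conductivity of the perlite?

k = 0.0533 W/m·K

ΣR = ΔT/Q = |168 − 27.4|/837 = 0.1680 K/W
Known resistances:
  R_brass = L/(kA) = 0.00377/(107·9.56) = 3.686×10^-6 K/W
  R_carbon steel = L/(kA) = 0.00577/(42.7·9.56) = 1.413×10^-5 K/W
  R_conv,out = 1/(hA) = 1/(9.88·9.56) = 0.01059 K/W
R_perlite = ΣR − ΣR_known = 0.1680 − 0.01061 = 0.1574 K/W
L/(kA) = 0.1574 ⇒ k = 0.0802/(0.1574·9.56) = 0.0533 W/m·K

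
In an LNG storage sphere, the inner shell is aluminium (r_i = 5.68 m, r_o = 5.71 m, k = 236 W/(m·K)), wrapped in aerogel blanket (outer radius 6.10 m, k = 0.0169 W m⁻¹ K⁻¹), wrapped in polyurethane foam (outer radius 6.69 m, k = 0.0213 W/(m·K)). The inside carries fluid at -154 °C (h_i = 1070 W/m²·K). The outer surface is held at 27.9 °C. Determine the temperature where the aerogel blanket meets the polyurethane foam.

Treat each layer as a resistance in series:
  R_conv,in = 1/(4πr²h) = 1/(4π·5.68²·1070) = 2.305×10^-6 K/W
  R_aluminium = (1/5.68 − 1/5.71)/(4πk) = 9.250×10^-4/(4π·236) = 3.119×10^-7 K/W
  R_aerogel blanket = (1/5.71 − 1/6.10)/(4πk) = 0.01120/(4π·0.0169) = 0.05272 K/W
  R_polyurethane foam = (1/6.10 − 1/6.69)/(4πk) = 0.01446/(4π·0.0213) = 0.05401 K/W
ΣR = 2.305×10^-6 + 3.119×10^-7 + 0.05272 + 0.05401 = 0.1067 K/W
Q = ΔT/ΣR = (-154 °C − 27.9 °C)/0.1067 = -1705 W
From the inner boundary to the aerogel blanket/polyurethane foam interface, ΣR_partial = 0.05272 K/W.
T_interface = T_in − Q·ΣR_partial = -154 °C − (-1705)(0.05272) = -64.1 °C

T = -64.1 °C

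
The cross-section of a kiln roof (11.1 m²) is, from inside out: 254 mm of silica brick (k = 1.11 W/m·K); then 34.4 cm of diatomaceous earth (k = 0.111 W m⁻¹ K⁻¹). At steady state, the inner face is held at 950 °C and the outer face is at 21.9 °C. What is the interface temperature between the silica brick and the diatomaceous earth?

Resistance network (inner→outer):
  R_silica brick = L/(kA) = 0.254/(1.11·11.1) = 0.02062 K/W
  R_diatomaceous earth = L/(kA) = 0.344/(0.111·11.1) = 0.2792 K/W
ΣR = 0.02062 + 0.2792 = 0.2998 K/W
Q = ΔT/ΣR = (950 °C − 21.9 °C)/0.2998 = 3096 W
From the inner boundary to the silica brick/diatomaceous earth interface, ΣR_partial = 0.02062 K/W.
T_interface = T_in − Q·ΣR_partial = 950 °C − (3096)(0.02062) = 886 °C

T = 886 °C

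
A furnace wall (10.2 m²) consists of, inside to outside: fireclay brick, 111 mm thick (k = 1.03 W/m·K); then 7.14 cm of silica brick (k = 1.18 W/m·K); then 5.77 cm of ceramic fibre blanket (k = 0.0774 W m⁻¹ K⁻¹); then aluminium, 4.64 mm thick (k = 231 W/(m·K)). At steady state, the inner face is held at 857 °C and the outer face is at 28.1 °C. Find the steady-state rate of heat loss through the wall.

Q = 9250 W

Series thermal resistances, inner to outer:
  R_fireclay brick = L/(kA) = 0.111/(1.03·10.2) = 0.01057 K/W
  R_silica brick = L/(kA) = 0.0714/(1.18·10.2) = 0.005932 K/W
  R_ceramic fibre blanket = L/(kA) = 0.0577/(0.0774·10.2) = 0.07309 K/W
  R_aluminium = L/(kA) = 0.00464/(231·10.2) = 1.969×10^-6 K/W
ΣR = 0.01057 + 0.005932 + 0.07309 + 1.969×10^-6 = 0.08959 K/W
Q = ΔT/ΣR = (857 °C − 28.1 °C)/0.08959 = 9250 W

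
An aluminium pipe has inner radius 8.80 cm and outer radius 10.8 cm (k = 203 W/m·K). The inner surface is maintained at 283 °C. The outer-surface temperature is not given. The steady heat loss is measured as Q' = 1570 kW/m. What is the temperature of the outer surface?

Series resistances:
  R'_aluminium = ln(0.108/0.0880)/(2πk) = 0.2048/(2π·203) = 1.606×10^-4 m·K/W
ΣR = 1.606×10^-4 m·K/W
ΔT = Q'·ΣR = 1.57×10^6 × 1.606×10^-4 = 252.1 K
Heat flows outward, so T_out = T_in − ΔT = 283 − 252.1 = 30.9 °C

T_out = 30.9 °C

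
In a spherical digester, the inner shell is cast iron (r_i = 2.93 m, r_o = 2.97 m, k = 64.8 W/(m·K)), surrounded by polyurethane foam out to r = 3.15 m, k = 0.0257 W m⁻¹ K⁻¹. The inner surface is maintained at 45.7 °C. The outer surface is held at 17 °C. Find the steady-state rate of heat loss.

Resistance network (inner→outer):
  R_cast iron = (1/2.93 − 1/2.97)/(4πk) = 0.004597/(4π·64.8) = 5.645×10^-6 K/W
  R_polyurethane foam = (1/2.97 − 1/3.15)/(4πk) = 0.01924/(4π·0.0257) = 0.05957 K/W
ΣR = 5.645×10^-6 + 0.05957 = 0.05958 K/W
Q = ΔT/ΣR = (45.7 °C − 17 °C)/0.05958 = 482 W

Q = 482 W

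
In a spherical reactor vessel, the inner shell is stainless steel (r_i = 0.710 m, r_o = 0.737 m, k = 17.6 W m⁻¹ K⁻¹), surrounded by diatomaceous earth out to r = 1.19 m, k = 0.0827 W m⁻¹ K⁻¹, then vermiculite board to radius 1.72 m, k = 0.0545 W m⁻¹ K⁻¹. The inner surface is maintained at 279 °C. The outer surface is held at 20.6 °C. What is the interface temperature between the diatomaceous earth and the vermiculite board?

T = 132 °C

Treat each layer as a resistance in series:
  R_stainless steel = (1/0.710 − 1/0.737)/(4πk) = 0.05160/(4π·17.6) = 2.333×10^-4 K/W
  R_diatomaceous earth = (1/0.737 − 1/1.19)/(4πk) = 0.5165/(4π·0.0827) = 0.4970 K/W
  R_vermiculite board = (1/1.19 − 1/1.72)/(4πk) = 0.2589/(4π·0.0545) = 0.3781 K/W
ΣR = 2.333×10^-4 + 0.4970 + 0.3781 = 0.8753 K/W
Q = ΔT/ΣR = (279 °C − 20.6 °C)/0.8753 = 295.2 W
From the inner boundary to the diatomaceous earth/vermiculite board interface, ΣR_partial = 0.4972 K/W.
T_interface = T_in − Q·ΣR_partial = 279 °C − (295.2)(0.4972) = 132 °C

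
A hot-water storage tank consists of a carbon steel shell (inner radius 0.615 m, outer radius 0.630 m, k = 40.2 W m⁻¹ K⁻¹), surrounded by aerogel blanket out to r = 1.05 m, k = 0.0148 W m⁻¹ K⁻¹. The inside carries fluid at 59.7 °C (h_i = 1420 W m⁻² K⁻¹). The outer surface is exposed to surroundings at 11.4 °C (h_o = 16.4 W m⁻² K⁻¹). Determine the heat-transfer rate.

Resistance network (inner→outer):
  R_conv,in = 1/(4πr²h) = 1/(4π·0.615²·1420) = 1.482×10^-4 K/W
  R_carbon steel = (1/0.615 − 1/0.630)/(4πk) = 0.03871/(4π·40.2) = 7.664×10^-5 K/W
  R_aerogel blanket = (1/0.630 − 1/1.05)/(4πk) = 0.6349/(4π·0.0148) = 3.414 K/W
  R_conv,out = 1/(4πr²h) = 1/(4π·1.05²·16.4) = 0.004401 K/W
ΣR = 1.482×10^-4 + 7.664×10^-5 + 3.414 + 0.004401 = 3.419 K/W
Q = ΔT/ΣR = (59.7 °C − 11.4 °C)/3.419 = 14.1 W

Q = 14.1 W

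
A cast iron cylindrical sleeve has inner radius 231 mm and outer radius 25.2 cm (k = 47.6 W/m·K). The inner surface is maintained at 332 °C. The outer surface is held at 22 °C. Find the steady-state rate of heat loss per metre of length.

Q' = 2πk·ΔT/ln(r₂/r₁) = 2π × 47.6 × 310 / ln(0.252/0.231) = 1.07×10^6 W/m

Q' = 1.07×10^6 W/m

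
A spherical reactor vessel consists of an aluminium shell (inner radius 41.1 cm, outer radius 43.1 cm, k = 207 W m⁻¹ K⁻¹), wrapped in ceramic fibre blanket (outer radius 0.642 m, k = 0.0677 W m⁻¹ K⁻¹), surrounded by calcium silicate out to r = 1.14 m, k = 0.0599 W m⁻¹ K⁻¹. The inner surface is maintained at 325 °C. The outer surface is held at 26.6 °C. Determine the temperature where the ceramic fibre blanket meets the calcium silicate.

Series thermal resistances, inner to outer:
  R_aluminium = (1/0.411 − 1/0.431)/(4πk) = 0.1129/(4π·207) = 4.340×10^-5 K/W
  R_ceramic fibre blanket = (1/0.431 − 1/0.642)/(4πk) = 0.7626/(4π·0.0677) = 0.8963 K/W
  R_calcium silicate = (1/0.642 − 1/1.14)/(4πk) = 0.6804/(4π·0.0599) = 0.9040 K/W
ΣR = 4.340×10^-5 + 0.8963 + 0.9040 = 1.800 K/W
Q = ΔT/ΣR = (325 °C − 26.6 °C)/1.800 = 165.8 W
From the inner boundary to the ceramic fibre blanket/calcium silicate interface, ΣR_partial = 0.8963 K/W.
T_interface = T_in − Q·ΣR_partial = 325 °C − (165.8)(0.8963) = 176 °C

T = 176 °C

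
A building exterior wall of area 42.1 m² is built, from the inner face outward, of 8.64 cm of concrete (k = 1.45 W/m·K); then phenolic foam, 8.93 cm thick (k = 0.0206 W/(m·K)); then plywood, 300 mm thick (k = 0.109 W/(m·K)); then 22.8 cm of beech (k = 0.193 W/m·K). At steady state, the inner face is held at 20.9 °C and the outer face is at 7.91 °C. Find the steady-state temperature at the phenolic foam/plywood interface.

Resistance network (inner→outer):
  R_concrete = L/(kA) = 0.0864/(1.45·42.1) = 0.001415 K/W
  R_phenolic foam = L/(kA) = 0.0893/(0.0206·42.1) = 0.1030 K/W
  R_plywood = L/(kA) = 0.300/(0.109·42.1) = 0.06538 K/W
  R_beech = L/(kA) = 0.228/(0.193·42.1) = 0.02806 K/W
ΣR = 0.001415 + 0.1030 + 0.06538 + 0.02806 = 0.1979 K/W
Q = ΔT/ΣR = (20.9 °C − 7.91 °C)/0.1979 = 65.64 W
From the inner boundary to the phenolic foam/plywood interface, ΣR_partial = 0.1044 K/W.
T_interface = T_in − Q·ΣR_partial = 20.9 °C − (65.64)(0.1044) = 14.0 °C

T = 14.0 °C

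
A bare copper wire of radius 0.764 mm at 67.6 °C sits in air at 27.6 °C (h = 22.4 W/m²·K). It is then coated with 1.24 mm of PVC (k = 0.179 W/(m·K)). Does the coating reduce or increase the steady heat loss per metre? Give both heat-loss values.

increases: 4.30 → 9.08 W/m

Critical radius for a cylinder: r_cr = k/h = 0.00799 m = 0.799 cm.
Outer radius after coating: r₂ = 7.64×10^-4 + 0.00124 = 0.002004 m.
Since r₁ < r_cr and r₂ ≤ r_cr, the coating moves toward the maximum at r_cr — heat loss rises.
Bare: R = 1/(2πr₁h) = 9.300 m·K/W; Q = 40/9.300 = 4.30 W/m.
Coated: R = R_cond + R_conv = 4.403 m·K/W; Q = 40/4.403 = 9.08 W/m.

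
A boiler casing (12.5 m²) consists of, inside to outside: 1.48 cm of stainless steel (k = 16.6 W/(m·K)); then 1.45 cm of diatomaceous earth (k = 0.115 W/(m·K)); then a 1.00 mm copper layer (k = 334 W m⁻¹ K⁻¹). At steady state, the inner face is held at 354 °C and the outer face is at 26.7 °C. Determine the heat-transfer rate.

Treat each layer as a resistance in series:
  R_stainless steel = L/(kA) = 0.0148/(16.6·12.5) = 7.133×10^-5 K/W
  R_diatomaceous earth = L/(kA) = 0.0145/(0.115·12.5) = 0.01009 K/W
  R_copper = L/(kA) = 0.00100/(334·12.5) = 2.395×10^-7 K/W
ΣR = 7.133×10^-5 + 0.01009 + 2.395×10^-7 = 0.01016 K/W
Q = ΔT/ΣR = (354 °C − 26.7 °C)/0.01016 = 32200 W

Q = 32.2 kW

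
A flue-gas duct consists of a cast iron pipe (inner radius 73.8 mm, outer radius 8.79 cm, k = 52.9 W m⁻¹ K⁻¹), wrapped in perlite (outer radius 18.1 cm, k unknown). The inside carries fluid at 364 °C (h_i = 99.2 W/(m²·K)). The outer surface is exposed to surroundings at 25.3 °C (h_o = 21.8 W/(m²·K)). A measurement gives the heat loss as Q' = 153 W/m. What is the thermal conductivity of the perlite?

ΣR = ΔT/Q' = |364 − 25.3|/153 = 2.214 m·K/W
Known resistances:
  R'_conv,in = 1/(2πr h) = 1/(2π·0.0738·99.2) = 0.02174 m·K/W
  R'_cast iron = ln(0.0879/0.0738)/(2πk) = 0.1748/(2π·52.9) = 5.260×10^-4 m·K/W
  R'_conv,out = 1/(2πr h) = 1/(2π·0.181·21.8) = 0.04034 m·K/W
R_perlite = ΣR − ΣR_known = 2.214 − 0.06261 = 2.151 m·K/W
ln(r₂/r₁)/(2πk) = 2.151 ⇒ k = 0.7223/(2π·2.151) = 0.0534 W/m·K

k = 0.0534 W/m·K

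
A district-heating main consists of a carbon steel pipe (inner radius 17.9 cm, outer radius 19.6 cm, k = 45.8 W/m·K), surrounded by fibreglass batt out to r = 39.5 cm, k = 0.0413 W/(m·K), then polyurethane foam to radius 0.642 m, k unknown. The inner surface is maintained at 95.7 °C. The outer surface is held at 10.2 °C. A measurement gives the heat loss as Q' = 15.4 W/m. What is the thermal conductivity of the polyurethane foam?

k = 0.0271 W/m·K

ΣR = ΔT/Q' = |95.7 − 10.2|/15.4 = 5.552 m·K/W
Known resistances:
  R'_carbon steel = ln(0.196/0.179)/(2πk) = 0.09073/(2π·45.8) = 3.153×10^-4 m·K/W
  R'_fibreglass batt = ln(0.395/0.196)/(2πk) = 0.7008/(2π·0.0413) = 2.701 m·K/W
R_polyurethane foam = ΣR − ΣR_known = 5.552 − 2.701 = 2.851 m·K/W
ln(r₂/r₁)/(2πk) = 2.851 ⇒ k = 0.4857/(2π·2.851) = 0.0271 W/m·K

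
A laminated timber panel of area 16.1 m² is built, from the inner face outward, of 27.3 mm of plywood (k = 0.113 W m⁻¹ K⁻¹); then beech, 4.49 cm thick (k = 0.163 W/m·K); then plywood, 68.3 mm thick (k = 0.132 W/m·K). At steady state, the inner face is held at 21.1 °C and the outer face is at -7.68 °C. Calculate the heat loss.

Resistance network (inner→outer):
  R_plywood = L/(kA) = 0.0273/(0.113·16.1) = 0.01501 K/W
  R_beech = L/(kA) = 0.0449/(0.163·16.1) = 0.01711 K/W
  R_plywood = L/(kA) = 0.0683/(0.132·16.1) = 0.03214 K/W
ΣR = 0.01501 + 0.01711 + 0.03214 = 0.06426 K/W
Q = ΔT/ΣR = (21.1 °C − -7.68 °C)/0.06426 = 448 W

Q = 448 W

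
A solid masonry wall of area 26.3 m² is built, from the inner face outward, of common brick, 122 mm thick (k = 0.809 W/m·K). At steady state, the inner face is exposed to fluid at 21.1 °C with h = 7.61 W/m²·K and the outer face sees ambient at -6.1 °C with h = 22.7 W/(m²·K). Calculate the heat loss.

Q = 2.19 kW

Treat each layer as a resistance in series:
  R_conv,in = 1/(hA) = 1/(7.61·26.3) = 0.004996 K/W
  R_common brick = L/(kA) = 0.122/(0.809·26.3) = 0.005734 K/W
  R_conv,out = 1/(hA) = 1/(22.7·26.3) = 0.001675 K/W
ΣR = 0.004996 + 0.005734 + 0.001675 = 0.01240 K/W
Q = ΔT/ΣR = (21.1 °C − -6.1 °C)/0.01240 = 2190 W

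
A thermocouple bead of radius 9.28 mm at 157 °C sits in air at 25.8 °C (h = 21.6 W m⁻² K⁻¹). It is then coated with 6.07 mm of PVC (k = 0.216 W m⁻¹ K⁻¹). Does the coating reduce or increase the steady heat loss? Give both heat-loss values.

increases: 3.07 → 4.19 W

Critical radius for a sphere: r_cr = 2k/h = 0.0200 m = 2.00 cm.
Outer radius after coating: r₂ = 0.00928 + 0.00607 = 0.01535 m.
Since r₁ < r_cr and r₂ ≤ r_cr, the coating moves toward the maximum at r_cr — heat loss rises.
Bare: R = 1/(4πr₁²h) = 42.78 K/W; Q = 131.2/42.78 = 3.07 W.
Coated: R = R_cond + R_conv = 31.33 K/W; Q = 131.2/31.33 = 4.19 W.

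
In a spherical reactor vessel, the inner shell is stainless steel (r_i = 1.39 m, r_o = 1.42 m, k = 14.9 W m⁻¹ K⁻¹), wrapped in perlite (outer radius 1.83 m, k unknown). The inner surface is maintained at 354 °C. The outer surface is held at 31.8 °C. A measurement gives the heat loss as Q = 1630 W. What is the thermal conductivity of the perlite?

k = 0.0635 W/m·K

ΣR = ΔT/Q = |354 − 31.8|/1630 = 0.1977 K/W
Known resistances:
  R_stainless steel = (1/1.39 − 1/1.42)/(4πk) = 0.01520/(4π·14.9) = 8.117×10^-5 K/W
R_perlite = ΣR − ΣR_known = 0.1977 − 8.117×10^-5 = 0.1976 K/W
(1/r₁−1/r₂)/(4πk) = 0.1976 ⇒ k = 0.1578/(4π·0.1976) = 0.0635 W/m·K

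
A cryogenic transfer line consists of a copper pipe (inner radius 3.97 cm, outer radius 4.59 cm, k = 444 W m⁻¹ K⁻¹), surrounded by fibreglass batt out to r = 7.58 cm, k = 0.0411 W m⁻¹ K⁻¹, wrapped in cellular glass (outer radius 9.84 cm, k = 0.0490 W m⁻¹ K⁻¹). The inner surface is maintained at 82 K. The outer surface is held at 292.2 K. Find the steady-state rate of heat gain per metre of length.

Resistance network (inner→outer):
  R'_copper = ln(0.0459/0.0397)/(2πk) = 0.1451/(2π·444) = 5.202×10^-5 m·K/W
  R'_fibreglass batt = ln(0.0758/0.0459)/(2πk) = 0.5016/(2π·0.0411) = 1.943 m·K/W
  R'_cellular glass = ln(0.0984/0.0758)/(2πk) = 0.2609/(2π·0.0490) = 0.8476 m·K/W
ΣR = 5.202×10^-5 + 1.943 + 0.8476 = 2.791 m·K/W
Q' = ΔT/ΣR = (82 K − 292.2 K)/2.791 = -75.3 W/m
(Negative Q' ⇒ heat flows inward; heat gain = 75.3 W/m.)

Q' = 75.3 W/m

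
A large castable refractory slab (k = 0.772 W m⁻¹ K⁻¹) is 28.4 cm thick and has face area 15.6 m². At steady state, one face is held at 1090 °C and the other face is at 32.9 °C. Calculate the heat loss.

Q = 44.8 kW

Q = kA·ΔT/L = 0.772 × 15.6 × |1090 °C − 32.9 °C| / 0.284 = 44800 W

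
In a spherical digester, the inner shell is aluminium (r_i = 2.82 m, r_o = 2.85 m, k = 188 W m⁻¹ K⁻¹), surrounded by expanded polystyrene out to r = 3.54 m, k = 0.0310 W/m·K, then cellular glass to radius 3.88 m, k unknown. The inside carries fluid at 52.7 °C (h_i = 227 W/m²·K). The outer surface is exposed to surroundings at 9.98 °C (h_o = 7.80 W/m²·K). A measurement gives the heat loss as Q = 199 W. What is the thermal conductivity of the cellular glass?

ΣR = ΔT/Q = |52.7 − 9.98|/199 = 0.2147 K/W
Known resistances:
  R_conv,in = 1/(4πr²h) = 1/(4π·2.82²·227) = 4.408×10^-5 K/W
  R_aluminium = (1/2.82 − 1/2.85)/(4πk) = 0.003733/(4π·188) = 1.580×10^-6 K/W
  R_expanded polystyrene = (1/2.85 − 1/3.54)/(4πk) = 0.06839/(4π·0.0310) = 0.1756 K/W
  R_conv,out = 1/(4πr²h) = 1/(4π·3.88²·7.80) = 6.777×10^-4 K/W
R_cellular glass = ΣR − ΣR_known = 0.2147 − 0.1763 = 0.03840 K/W
(1/r₁−1/r₂)/(4πk) = 0.03840 ⇒ k = 0.02475/(4π·0.03840) = 0.0513 W/m·K

k = 0.0513 W/m·K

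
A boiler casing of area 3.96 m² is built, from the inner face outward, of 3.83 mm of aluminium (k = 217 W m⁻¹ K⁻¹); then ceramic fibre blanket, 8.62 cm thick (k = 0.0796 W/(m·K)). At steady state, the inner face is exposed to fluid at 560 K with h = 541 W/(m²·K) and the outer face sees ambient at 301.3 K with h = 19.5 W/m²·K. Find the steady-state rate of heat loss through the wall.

Treat each layer as a resistance in series:
  R_conv,in = 1/(hA) = 1/(541·3.96) = 4.668×10^-4 K/W
  R_aluminium = L/(kA) = 0.00383/(217·3.96) = 4.457×10^-6 K/W
  R_ceramic fibre blanket = L/(kA) = 0.0862/(0.0796·3.96) = 0.2735 K/W
  R_conv,out = 1/(hA) = 1/(19.5·3.96) = 0.01295 K/W
ΣR = 4.668×10^-4 + 4.457×10^-6 + 0.2735 + 0.01295 = 0.2869 K/W
Q = ΔT/ΣR = (560 K − 301.3 K)/0.2869 = 902 W

Q = 902 W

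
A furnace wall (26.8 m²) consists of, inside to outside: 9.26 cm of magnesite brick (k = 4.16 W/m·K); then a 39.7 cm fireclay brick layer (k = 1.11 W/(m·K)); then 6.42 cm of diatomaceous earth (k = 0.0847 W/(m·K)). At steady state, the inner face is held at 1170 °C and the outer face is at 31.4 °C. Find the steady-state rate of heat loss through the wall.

Treat each layer as a resistance in series:
  R_magnesite brick = L/(kA) = 0.0926/(4.16·26.8) = 8.306×10^-4 K/W
  R_fireclay brick = L/(kA) = 0.397/(1.11·26.8) = 0.01335 K/W
  R_diatomaceous earth = L/(kA) = 0.0642/(0.0847·26.8) = 0.02828 K/W
ΣR = 8.306×10^-4 + 0.01335 + 0.02828 = 0.04246 K/W
Q = ΔT/ΣR = (1170 °C − 31.4 °C)/0.04246 = 26800 W

Q = 26800 W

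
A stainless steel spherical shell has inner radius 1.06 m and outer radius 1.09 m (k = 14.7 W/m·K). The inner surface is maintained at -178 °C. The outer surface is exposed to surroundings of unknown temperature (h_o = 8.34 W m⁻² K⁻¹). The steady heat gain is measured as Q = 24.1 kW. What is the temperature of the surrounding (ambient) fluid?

T_out = 18.9 °C

Sum the resistances:
  R_stainless steel = (1/1.06 − 1/1.09)/(4πk) = 0.02597/(4π·14.7) = 1.406×10^-4 K/W
  R_conv,out = 1/(4πr²h) = 1/(4π·1.09²·8.34) = 0.008031 K/W
ΣR = 0.008172 K/W
ΔT = Q·ΣR = 24100 × 0.008172 = 196.9 K
Heat flows inward, so T_out = T_in + ΔT = -178 + 196.9 = 18.9 °C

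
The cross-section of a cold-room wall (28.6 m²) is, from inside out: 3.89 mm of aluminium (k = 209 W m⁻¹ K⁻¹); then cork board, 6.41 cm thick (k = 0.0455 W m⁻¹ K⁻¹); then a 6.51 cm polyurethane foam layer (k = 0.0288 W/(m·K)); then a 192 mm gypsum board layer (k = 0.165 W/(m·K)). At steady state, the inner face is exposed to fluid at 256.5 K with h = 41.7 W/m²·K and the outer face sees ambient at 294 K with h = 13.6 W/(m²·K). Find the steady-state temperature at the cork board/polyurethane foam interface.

T = 267.40 K

Treat each layer as a resistance in series:
  R_conv,in = 1/(hA) = 1/(41.7·28.6) = 8.385×10^-4 K/W
  R_aluminium = L/(kA) = 0.00389/(209·28.6) = 6.508×10^-7 K/W
  R_cork board = L/(kA) = 0.0641/(0.0455·28.6) = 0.04926 K/W
  R_polyurethane foam = L/(kA) = 0.0651/(0.0288·28.6) = 0.07904 K/W
  R_gypsum board = L/(kA) = 0.192/(0.165·28.6) = 0.04069 K/W
  R_conv,out = 1/(hA) = 1/(13.6·28.6) = 0.002571 K/W
ΣR = 8.385×10^-4 + 6.508×10^-7 + 0.04926 + 0.07904 + 0.04069 + 0.002571 = 0.1724 K/W
Q = ΔT/ΣR = (256.5 K − 294 K)/0.1724 = -217.5 W
From the inner boundary to the cork board/polyurethane foam interface, ΣR_partial = 0.05010 K/W.
T_interface = T_in − Q·ΣR_partial = 256.5 K − (-217.5)(0.05010) = 267.40 K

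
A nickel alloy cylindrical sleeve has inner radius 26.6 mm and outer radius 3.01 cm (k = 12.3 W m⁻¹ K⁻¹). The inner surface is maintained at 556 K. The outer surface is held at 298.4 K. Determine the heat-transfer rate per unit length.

Q' = 2πk·ΔT/ln(r₂/r₁) = 2π × 12.3 × 257.6 / ln(0.0301/0.0266) = 1.61×10^5 W/m

Q' = 1.61×10^5 W/m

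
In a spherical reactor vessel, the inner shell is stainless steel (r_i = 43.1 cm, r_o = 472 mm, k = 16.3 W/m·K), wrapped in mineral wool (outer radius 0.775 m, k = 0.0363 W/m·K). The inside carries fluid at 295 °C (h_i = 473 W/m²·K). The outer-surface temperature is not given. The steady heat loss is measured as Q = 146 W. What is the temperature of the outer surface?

Sum the resistances:
  R_conv,in = 1/(4πr²h) = 1/(4π·0.431²·473) = 9.057×10^-4 K/W
  R_stainless steel = (1/0.431 − 1/0.472)/(4πk) = 0.2015/(4π·16.3) = 9.839×10^-4 K/W
  R_mineral wool = (1/0.472 − 1/0.775)/(4πk) = 0.8283/(4π·0.0363) = 1.816 K/W
ΣR = 1.818 K/W
ΔT = Q·ΣR = 146 × 1.818 = 265.4 K
Heat flows outward, so T_out = T_in − ΔT = 295 − 265.4 = 29.6 °C

T_out = 29.6 °C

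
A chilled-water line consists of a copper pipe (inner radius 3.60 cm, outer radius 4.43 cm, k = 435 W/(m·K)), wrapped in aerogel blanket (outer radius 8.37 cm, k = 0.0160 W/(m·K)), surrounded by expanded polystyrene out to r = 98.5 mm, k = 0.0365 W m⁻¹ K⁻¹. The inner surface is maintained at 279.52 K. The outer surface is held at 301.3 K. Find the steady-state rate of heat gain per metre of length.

Resistance network (inner→outer):
  R'_copper = ln(0.0443/0.0360)/(2πk) = 0.2075/(2π·435) = 7.591×10^-5 m·K/W
  R'_aerogel blanket = ln(0.0837/0.0443)/(2πk) = 0.6363/(2π·0.0160) = 6.329 m·K/W
  R'_expanded polystyrene = ln(0.0985/0.0837)/(2πk) = 0.1628/(2π·0.0365) = 0.7100 m·K/W
ΣR = 7.591×10^-5 + 6.329 + 0.7100 = 7.039 m·K/W
Q' = ΔT/ΣR = (279.52 K − 301.3 K)/7.039 = -3.09 W/m
(Negative Q' ⇒ heat flows inward; heat gain = 3.09 W/m.)

Q' = 3.09 W/m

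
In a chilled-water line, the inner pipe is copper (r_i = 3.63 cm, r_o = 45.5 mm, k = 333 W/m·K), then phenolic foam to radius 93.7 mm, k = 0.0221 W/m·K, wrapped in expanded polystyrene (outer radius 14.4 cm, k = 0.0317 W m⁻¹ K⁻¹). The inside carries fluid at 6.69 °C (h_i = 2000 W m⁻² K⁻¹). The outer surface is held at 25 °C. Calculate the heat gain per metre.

Q' = 2.49 W/m

Resistance network (inner→outer):
  R'_conv,in = 1/(2πr h) = 1/(2π·0.0363·2000) = 0.002192 m·K/W
  R'_copper = ln(0.0455/0.0363)/(2πk) = 0.2259/(2π·333) = 1.080×10^-4 m·K/W
  R'_phenolic foam = ln(0.0937/0.0455)/(2πk) = 0.7224/(2π·0.0221) = 5.202 m·K/W
  R'_expanded polystyrene = ln(0.144/0.0937)/(2πk) = 0.4297/(2π·0.0317) = 2.157 m·K/W
ΣR = 0.002192 + 1.080×10^-4 + 5.202 + 2.157 = 7.361 m·K/W
Q' = ΔT/ΣR = (6.69 °C − 25 °C)/7.361 = -2.49 W/m
(Negative Q' ⇒ heat flows inward; heat gain = 2.49 W/m.)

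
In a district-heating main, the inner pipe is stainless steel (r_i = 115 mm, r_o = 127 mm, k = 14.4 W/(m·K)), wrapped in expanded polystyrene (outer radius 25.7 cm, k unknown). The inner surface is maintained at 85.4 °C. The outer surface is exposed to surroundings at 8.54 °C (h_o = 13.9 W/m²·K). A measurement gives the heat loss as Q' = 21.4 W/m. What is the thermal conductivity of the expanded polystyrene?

ΣR = ΔT/Q' = |85.4 − 8.54|/21.4 = 3.592 m·K/W
Known resistances:
  R'_stainless steel = ln(0.127/0.115)/(2πk) = 0.09925/(2π·14.4) = 0.001097 m·K/W
  R'_conv,out = 1/(2πr h) = 1/(2π·0.257·13.9) = 0.04455 m·K/W
R_expanded polystyrene = ΣR − ΣR_known = 3.592 − 0.04565 = 3.546 m·K/W
ln(r₂/r₁)/(2πk) = 3.546 ⇒ k = 0.7049/(2π·3.546) = 0.0316 W/m·K

k = 0.0316 W/m·K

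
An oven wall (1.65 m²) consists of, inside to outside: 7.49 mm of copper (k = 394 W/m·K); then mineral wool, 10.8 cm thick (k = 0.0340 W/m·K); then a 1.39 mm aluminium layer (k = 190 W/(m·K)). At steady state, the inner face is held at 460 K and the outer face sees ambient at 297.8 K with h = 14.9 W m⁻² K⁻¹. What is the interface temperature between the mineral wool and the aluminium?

Treat each layer as a resistance in series:
  R_copper = L/(kA) = 0.00749/(394·1.65) = 1.152×10^-5 K/W
  R_mineral wool = L/(kA) = 0.108/(0.0340·1.65) = 1.925 K/W
  R_aluminium = L/(kA) = 0.00139/(190·1.65) = 4.434×10^-6 K/W
  R_conv,out = 1/(hA) = 1/(14.9·1.65) = 0.04068 K/W
ΣR = 1.152×10^-5 + 1.925 + 4.434×10^-6 + 0.04068 = 1.966 K/W
Q = ΔT/ΣR = (460 K − 297.8 K)/1.966 = 82.50 W
From the inner boundary to the mineral wool/aluminium interface, ΣR_partial = 1.925 K/W.
T_interface = T_in − Q·ΣR_partial = 460 K − (82.50)(1.925) = 301.2 K

T = 301.2 K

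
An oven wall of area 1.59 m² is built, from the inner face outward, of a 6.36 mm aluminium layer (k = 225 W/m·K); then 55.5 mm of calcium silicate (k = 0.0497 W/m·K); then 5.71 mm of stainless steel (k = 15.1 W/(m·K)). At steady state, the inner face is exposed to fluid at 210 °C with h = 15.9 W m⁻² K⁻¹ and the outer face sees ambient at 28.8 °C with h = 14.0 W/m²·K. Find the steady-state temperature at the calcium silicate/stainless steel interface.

Resistance network (inner→outer):
  R_conv,in = 1/(hA) = 1/(15.9·1.59) = 0.03956 K/W
  R_aluminium = L/(kA) = 0.00636/(225·1.59) = 1.778×10^-5 K/W
  R_calcium silicate = L/(kA) = 0.0555/(0.0497·1.59) = 0.7023 K/W
  R_stainless steel = L/(kA) = 0.00571/(15.1·1.59) = 2.378×10^-4 K/W
  R_conv,out = 1/(hA) = 1/(14.0·1.59) = 0.04492 K/W
ΣR = 0.03956 + 1.778×10^-5 + 0.7023 + 2.378×10^-4 + 0.04492 = 0.7870 K/W
Q = ΔT/ΣR = (210 °C − 28.8 °C)/0.7870 = 230.2 W
From the inner boundary to the calcium silicate/stainless steel interface, ΣR_partial = 0.7419 K/W.
T_interface = T_in − Q·ΣR_partial = 210 °C − (230.2)(0.7419) = 39.2 °C

T = 39.2 °C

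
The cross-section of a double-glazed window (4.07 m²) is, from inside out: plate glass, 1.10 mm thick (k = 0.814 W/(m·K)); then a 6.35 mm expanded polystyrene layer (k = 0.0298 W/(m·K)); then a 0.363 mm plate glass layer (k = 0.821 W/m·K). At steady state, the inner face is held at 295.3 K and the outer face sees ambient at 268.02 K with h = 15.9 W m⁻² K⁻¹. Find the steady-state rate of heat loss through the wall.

Resistance network (inner→outer):
  R_plate glass = L/(kA) = 0.00110/(0.814·4.07) = 3.320×10^-4 K/W
  R_expanded polystyrene = L/(kA) = 0.00635/(0.0298·4.07) = 0.05236 K/W
  R_plate glass = L/(kA) = 3.63×10^-4/(0.821·4.07) = 1.086×10^-4 K/W
  R_conv,out = 1/(hA) = 1/(15.9·4.07) = 0.01545 K/W
ΣR = 3.320×10^-4 + 0.05236 + 1.086×10^-4 + 0.01545 = 0.06825 K/W
Q = ΔT/ΣR = (295.3 K − 268.02 K)/0.06825 = 400 W

Q = 400 W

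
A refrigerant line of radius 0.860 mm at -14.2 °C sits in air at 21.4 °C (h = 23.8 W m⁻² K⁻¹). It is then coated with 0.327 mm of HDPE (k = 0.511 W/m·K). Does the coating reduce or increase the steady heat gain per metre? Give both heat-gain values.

Critical radius for a cylinder: r_cr = k/h = 0.0215 m = 2.15 cm.
Outer radius after coating: r₂ = 8.60×10^-4 + 3.27×10^-4 = 0.001187 m.
Since r₁ < r_cr and r₂ ≤ r_cr, the coating moves toward the maximum at r_cr — heat gain rises.
Bare: R = 1/(2πr₁h) = 7.776 m·K/W; Q = 35.6/7.776 = 4.58 W/m.
Coated: R = R_cond + R_conv = 5.734 m·K/W; Q = 35.6/5.734 = 6.21 W/m.

increases: 4.58 → 6.21 W/m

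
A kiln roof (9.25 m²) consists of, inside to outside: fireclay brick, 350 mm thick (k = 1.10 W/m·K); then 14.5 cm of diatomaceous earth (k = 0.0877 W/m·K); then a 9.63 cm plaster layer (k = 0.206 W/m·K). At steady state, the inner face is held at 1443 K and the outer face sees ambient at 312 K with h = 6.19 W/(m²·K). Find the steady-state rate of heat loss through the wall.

Q = 4020 W

Resistance network (inner→outer):
  R_fireclay brick = L/(kA) = 0.350/(1.10·9.25) = 0.03440 K/W
  R_diatomaceous earth = L/(kA) = 0.145/(0.0877·9.25) = 0.1787 K/W
  R_plaster = L/(kA) = 0.0963/(0.206·9.25) = 0.05054 K/W
  R_conv,out = 1/(hA) = 1/(6.19·9.25) = 0.01746 K/W
ΣR = 0.03440 + 0.1787 + 0.05054 + 0.01746 = 0.2811 K/W
Q = ΔT/ΣR = (1443 K − 312 K)/0.2811 = 4020 W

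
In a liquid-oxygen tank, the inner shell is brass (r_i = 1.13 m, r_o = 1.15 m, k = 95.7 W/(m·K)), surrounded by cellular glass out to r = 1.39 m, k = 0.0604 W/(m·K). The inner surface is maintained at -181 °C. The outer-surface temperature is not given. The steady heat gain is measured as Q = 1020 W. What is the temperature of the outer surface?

T_out = 20.8 °C

Sum the resistances:
  R_brass = (1/1.13 − 1/1.15)/(4πk) = 0.01539/(4π·95.7) = 1.280×10^-5 K/W
  R_cellular glass = (1/1.15 − 1/1.39)/(4πk) = 0.1501/(4π·0.0604) = 0.1978 K/W
ΣR = 0.1978 K/W
ΔT = Q·ΣR = 1020 × 0.1978 = 201.8 K
Heat flows inward, so T_out = T_in + ΔT = -181 + 201.8 = 20.8 °C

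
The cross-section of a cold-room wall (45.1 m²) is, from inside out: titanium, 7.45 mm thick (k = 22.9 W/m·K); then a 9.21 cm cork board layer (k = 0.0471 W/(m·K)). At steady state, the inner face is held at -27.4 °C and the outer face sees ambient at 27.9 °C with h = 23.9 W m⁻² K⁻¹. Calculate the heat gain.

Series thermal resistances, inner to outer:
  R_titanium = L/(kA) = 0.00745/(22.9·45.1) = 7.213×10^-6 K/W
  R_cork board = L/(kA) = 0.0921/(0.0471·45.1) = 0.04336 K/W
  R_conv,out = 1/(hA) = 1/(23.9·45.1) = 9.277×10^-4 K/W
ΣR = 7.213×10^-6 + 0.04336 + 9.277×10^-4 = 0.04429 K/W
Q = ΔT/ΣR = (-27.4 °C − 27.9 °C)/0.04429 = -1250 W
(Negative Q ⇒ heat flows inward; heat gain = 1250 W.)

Q = 1250 W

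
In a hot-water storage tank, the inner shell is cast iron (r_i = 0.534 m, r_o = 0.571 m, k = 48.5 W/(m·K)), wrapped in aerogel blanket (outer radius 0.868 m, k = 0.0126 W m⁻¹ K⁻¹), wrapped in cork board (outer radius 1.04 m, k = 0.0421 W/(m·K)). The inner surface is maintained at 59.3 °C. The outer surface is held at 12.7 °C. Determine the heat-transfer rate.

Q = 11.2 W

Treat each layer as a resistance in series:
  R_cast iron = (1/0.534 − 1/0.571)/(4πk) = 0.1213/(4π·48.5) = 1.991×10^-4 K/W
  R_aerogel blanket = (1/0.571 − 1/0.868)/(4πk) = 0.5992/(4π·0.0126) = 3.785 K/W
  R_cork board = (1/0.868 − 1/1.04)/(4πk) = 0.1905/(4π·0.0421) = 0.3602 K/W
ΣR = 1.991×10^-4 + 3.785 + 0.3602 = 4.145 K/W
Q = ΔT/ΣR = (59.3 °C − 12.7 °C)/4.145 = 11.2 W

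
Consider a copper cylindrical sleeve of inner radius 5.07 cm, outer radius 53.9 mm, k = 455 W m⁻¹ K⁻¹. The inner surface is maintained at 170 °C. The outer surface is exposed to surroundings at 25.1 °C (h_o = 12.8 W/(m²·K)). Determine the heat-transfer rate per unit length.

Q' = 628 W/m

Resistance network (inner→outer):
  R'_copper = ln(0.0539/0.0507)/(2πk) = 0.06120/(2π·455) = 2.141×10^-5 m·K/W
  R'_conv,out = 1/(2πr h) = 1/(2π·0.0539·12.8) = 0.2307 m·K/W
ΣR = 2.141×10^-5 + 0.2307 = 0.2307 m·K/W
Q' = ΔT/ΣR = (170 °C − 25.1 °C)/0.2307 = 628 W/m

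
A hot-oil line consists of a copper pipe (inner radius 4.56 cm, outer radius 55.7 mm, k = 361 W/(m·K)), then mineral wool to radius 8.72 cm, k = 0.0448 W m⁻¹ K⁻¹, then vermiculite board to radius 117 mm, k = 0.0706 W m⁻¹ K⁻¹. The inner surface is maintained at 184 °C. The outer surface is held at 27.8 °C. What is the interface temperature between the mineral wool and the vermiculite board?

T = 73.7 °C

Series thermal resistances, inner to outer:
  R'_copper = ln(0.0557/0.0456)/(2πk) = 0.2001/(2π·361) = 8.821×10^-5 m·K/W
  R'_mineral wool = ln(0.0872/0.0557)/(2πk) = 0.4482/(2π·0.0448) = 1.592 m·K/W
  R'_vermiculite board = ln(0.117/0.0872)/(2πk) = 0.2940/(2π·0.0706) = 0.6627 m·K/W
ΣR = 8.821×10^-5 + 1.592 + 0.6627 = 2.255 m·K/W
Q' = ΔT/ΣR = (184 °C − 27.8 °C)/2.255 = 69.27 W/m
From the inner boundary to the mineral wool/vermiculite board interface, ΣR_partial = 1.592 m·K/W.
T_interface = T_in − Q'·ΣR_partial = 184 °C − (69.27)(1.592) = 73.7 °C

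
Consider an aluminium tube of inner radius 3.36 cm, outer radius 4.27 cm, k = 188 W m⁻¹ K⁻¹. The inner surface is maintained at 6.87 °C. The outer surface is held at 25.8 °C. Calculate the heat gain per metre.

Q' = 93300 W/m

Q' = 2πk·ΔT/ln(r₂/r₁) = 2π × 188 × 18.93 / ln(0.0427/0.0336) = 93300 W/m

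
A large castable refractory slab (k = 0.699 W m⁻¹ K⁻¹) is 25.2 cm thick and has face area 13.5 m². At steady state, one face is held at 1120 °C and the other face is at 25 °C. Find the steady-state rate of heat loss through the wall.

Q = kA·ΔT/L = 0.699 × 13.5 × |1120 °C − 25 °C| / 0.252 = 41000 W

Q = 41.0 kW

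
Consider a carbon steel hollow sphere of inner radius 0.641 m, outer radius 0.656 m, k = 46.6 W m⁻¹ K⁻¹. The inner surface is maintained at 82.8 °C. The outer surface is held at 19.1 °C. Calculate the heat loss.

Q = 1050 kW

Q = 4πk·ΔT/(1/r₁ − 1/r₂) = 4π × 46.6 × 63.7 / (1/0.641 − 1/0.656) = 1.05×10^6 W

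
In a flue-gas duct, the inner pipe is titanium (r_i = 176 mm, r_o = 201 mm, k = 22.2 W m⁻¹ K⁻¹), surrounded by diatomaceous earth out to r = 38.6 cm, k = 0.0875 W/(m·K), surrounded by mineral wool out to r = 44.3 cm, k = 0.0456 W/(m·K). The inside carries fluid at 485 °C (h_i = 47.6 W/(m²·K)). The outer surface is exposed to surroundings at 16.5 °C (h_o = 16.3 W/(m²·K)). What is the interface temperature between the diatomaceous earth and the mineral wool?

T = 154 °C

Treat each layer as a resistance in series:
  R'_conv,in = 1/(2πr h) = 1/(2π·0.176·47.6) = 0.01900 m·K/W
  R'_titanium = ln(0.201/0.176)/(2πk) = 0.1328/(2π·22.2) = 9.522×10^-4 m·K/W
  R'_diatomaceous earth = ln(0.386/0.201)/(2πk) = 0.6525/(2π·0.0875) = 1.187 m·K/W
  R'_mineral wool = ln(0.443/0.386)/(2πk) = 0.1377/(2π·0.0456) = 0.4807 m·K/W
  R'_conv,out = 1/(2πr h) = 1/(2π·0.443·16.3) = 0.02204 m·K/W
ΣR = 0.01900 + 9.522×10^-4 + 1.187 + 0.4807 + 0.02204 = 1.710 m·K/W
Q' = ΔT/ΣR = (485 °C − 16.5 °C)/1.710 = 274.0 W/m
From the inner boundary to the diatomaceous earth/mineral wool interface, ΣR_partial = 1.207 m·K/W.
T_interface = T_in − Q'·ΣR_partial = 485 °C − (274.0)(1.207) = 154 °C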